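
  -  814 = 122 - 936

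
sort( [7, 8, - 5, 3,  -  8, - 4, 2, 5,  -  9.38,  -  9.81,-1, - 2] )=[ - 9.81, - 9.38, -8,  -  5,  -  4, - 2,  -  1, 2,3,5,7,8]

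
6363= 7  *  909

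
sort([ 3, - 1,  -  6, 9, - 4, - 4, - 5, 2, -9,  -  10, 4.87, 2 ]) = [-10, - 9, - 6, - 5, - 4, - 4,-1, 2, 2, 3, 4.87,9 ] 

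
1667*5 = 8335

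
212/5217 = 212/5217 =0.04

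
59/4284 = 59/4284 = 0.01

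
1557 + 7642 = 9199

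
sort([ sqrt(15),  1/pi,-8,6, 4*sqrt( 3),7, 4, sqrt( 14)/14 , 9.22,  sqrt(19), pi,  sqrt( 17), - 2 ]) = [ - 8, - 2,  sqrt (14)/14,1/pi, pi , sqrt( 15),4,sqrt(17), sqrt( 19 ), 6,4*sqrt( 3), 7,9.22 ] 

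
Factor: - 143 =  - 11^1*13^1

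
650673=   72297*9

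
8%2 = 0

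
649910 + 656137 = 1306047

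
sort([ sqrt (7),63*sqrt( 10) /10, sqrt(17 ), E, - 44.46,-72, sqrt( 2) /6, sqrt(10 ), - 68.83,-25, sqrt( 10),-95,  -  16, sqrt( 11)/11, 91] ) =[ - 95,-72,-68.83,-44.46, - 25, - 16 , sqrt(2) /6,sqrt( 11) /11,sqrt ( 7),E, sqrt(10),sqrt( 10),sqrt(17),63*sqrt(10 )/10,91] 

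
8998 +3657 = 12655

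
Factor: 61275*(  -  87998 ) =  - 5392077450  =  - 2^1 * 3^1 * 5^2*19^1*  23^1 * 43^1*1913^1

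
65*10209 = 663585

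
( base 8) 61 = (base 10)49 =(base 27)1M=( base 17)2F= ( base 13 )3a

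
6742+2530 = 9272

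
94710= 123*770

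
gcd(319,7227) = 11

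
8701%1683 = 286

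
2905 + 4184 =7089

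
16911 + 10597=27508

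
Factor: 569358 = 2^1*3^2 * 47^1*673^1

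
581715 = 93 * 6255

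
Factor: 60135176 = 2^3*7516897^1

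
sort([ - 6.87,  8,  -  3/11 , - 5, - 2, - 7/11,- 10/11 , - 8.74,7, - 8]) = [ - 8.74, - 8,-6.87, - 5, - 2,-10/11, - 7/11, - 3/11,7, 8]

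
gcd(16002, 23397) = 3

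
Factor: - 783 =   -  3^3*29^1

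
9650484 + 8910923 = 18561407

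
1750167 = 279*6273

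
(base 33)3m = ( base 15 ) 81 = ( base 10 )121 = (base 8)171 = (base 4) 1321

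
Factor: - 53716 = -2^2*13^1*1033^1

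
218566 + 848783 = 1067349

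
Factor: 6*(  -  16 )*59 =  - 5664 = -2^5*3^1*59^1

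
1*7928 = 7928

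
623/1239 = 89/177 = 0.50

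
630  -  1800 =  - 1170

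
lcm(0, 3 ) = 0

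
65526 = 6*10921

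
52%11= 8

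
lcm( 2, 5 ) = 10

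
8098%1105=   363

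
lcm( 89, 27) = 2403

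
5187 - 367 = 4820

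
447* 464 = 207408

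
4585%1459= 208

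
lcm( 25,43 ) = 1075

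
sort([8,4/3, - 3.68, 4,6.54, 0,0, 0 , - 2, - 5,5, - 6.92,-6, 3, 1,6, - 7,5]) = [-7,-6.92, - 6, - 5, - 3.68, - 2,0,0, 0,1, 4/3, 3,  4,5,  5, 6, 6.54, 8]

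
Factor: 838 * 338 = 2^2*13^2*419^1 = 283244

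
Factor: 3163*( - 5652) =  - 2^2*3^2*157^1*3163^1 = - 17877276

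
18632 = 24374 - 5742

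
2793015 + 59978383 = 62771398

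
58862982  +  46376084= 105239066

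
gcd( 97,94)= 1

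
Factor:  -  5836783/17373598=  - 2^ (- 1 )*11^( - 1)*2153^1 * 2711^1*789709^(- 1)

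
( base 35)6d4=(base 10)7809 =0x1e81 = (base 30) 8K9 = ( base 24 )dd9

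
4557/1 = 4557 = 4557.00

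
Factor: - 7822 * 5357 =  - 41902454 =- 2^1 *11^1*487^1* 3911^1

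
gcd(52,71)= 1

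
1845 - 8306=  - 6461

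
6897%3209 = 479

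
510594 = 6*85099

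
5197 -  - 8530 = 13727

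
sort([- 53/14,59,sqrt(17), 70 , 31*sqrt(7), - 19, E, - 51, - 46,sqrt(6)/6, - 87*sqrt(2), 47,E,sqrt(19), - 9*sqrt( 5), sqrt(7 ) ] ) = [ - 87*sqrt(2), - 51 ,-46, - 9*sqrt(5 ), - 19, - 53/14 , sqrt( 6) /6, sqrt ( 7), E,E, sqrt(17),sqrt ( 19 ), 47, 59,70,31*sqrt(7) ]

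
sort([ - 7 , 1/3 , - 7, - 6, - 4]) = [  -  7, - 7, - 6, - 4,1/3] 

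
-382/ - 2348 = 191/1174 = 0.16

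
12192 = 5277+6915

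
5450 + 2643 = 8093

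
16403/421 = 38+405/421 =38.96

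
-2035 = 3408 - 5443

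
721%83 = 57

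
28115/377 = 28115/377 = 74.58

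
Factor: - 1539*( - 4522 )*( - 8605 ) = -59885275590 = - 2^1*3^4*5^1*7^1*17^1*19^2*1721^1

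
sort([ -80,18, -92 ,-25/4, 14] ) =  [ - 92, - 80, - 25/4,14,18] 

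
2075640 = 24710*84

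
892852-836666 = 56186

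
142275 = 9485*15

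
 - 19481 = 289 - 19770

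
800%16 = 0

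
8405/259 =8405/259 = 32.45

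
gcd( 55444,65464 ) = 668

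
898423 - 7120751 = -6222328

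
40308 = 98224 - 57916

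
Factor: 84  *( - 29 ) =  - 2436 = -2^2*3^1* 7^1*29^1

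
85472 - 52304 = 33168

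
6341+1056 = 7397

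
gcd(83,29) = 1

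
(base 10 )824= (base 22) 1FA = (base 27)13e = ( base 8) 1470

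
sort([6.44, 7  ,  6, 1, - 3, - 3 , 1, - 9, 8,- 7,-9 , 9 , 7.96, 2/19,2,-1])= [ - 9,- 9, - 7, - 3,-3, - 1,2/19,1,1, 2,6, 6.44, 7, 7.96, 8,9 ] 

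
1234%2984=1234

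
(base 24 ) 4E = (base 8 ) 156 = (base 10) 110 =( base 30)3K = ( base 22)50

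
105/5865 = 7/391=0.02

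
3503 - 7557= -4054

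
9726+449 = 10175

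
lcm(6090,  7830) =54810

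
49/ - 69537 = -1 + 69488/69537  =  -0.00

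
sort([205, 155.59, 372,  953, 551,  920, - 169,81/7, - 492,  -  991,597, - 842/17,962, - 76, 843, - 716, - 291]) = [ -991, - 716, - 492, - 291,-169, - 76, - 842/17, 81/7, 155.59,205, 372, 551, 597, 843, 920,953, 962]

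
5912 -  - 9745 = 15657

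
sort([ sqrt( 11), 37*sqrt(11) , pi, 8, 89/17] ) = [pi, sqrt ( 11), 89/17 , 8,37*sqrt(11)] 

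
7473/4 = 1868  +  1/4 = 1868.25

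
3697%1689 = 319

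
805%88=13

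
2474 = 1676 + 798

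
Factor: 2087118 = 2^1*3^2*11^1*83^1*127^1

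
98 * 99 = 9702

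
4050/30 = 135 = 135.00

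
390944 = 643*608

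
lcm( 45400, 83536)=2088400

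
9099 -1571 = 7528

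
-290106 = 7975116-8265222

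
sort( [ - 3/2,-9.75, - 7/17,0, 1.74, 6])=[ - 9.75,-3/2,  -  7/17, 0, 1.74,6]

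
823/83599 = 823/83599 = 0.01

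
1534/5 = 1534/5=306.80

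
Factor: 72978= 2^1*3^1*12163^1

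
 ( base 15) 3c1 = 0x358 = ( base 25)196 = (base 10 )856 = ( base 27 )14J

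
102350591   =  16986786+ 85363805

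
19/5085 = 19/5085 = 0.00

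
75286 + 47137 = 122423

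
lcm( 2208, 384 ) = 8832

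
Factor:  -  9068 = -2^2*2267^1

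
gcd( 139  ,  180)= 1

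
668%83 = 4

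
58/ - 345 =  - 58/345 = - 0.17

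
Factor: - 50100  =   - 2^2*3^1*5^2*167^1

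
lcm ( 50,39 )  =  1950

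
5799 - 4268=1531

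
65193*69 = 4498317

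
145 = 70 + 75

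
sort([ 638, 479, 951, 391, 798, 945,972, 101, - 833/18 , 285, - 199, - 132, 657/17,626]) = [ - 199,-132,-833/18 , 657/17 , 101, 285,391, 479, 626 , 638 , 798, 945, 951,972]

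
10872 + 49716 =60588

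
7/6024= 7/6024 = 0.00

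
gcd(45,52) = 1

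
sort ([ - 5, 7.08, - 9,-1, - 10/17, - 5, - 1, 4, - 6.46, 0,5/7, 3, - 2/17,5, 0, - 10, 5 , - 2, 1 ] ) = [ - 10, - 9, - 6.46, - 5, - 5,  -  2, - 1, - 1, - 10/17 , - 2/17,0,  0, 5/7,1,3, 4, 5, 5,7.08]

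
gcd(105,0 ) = 105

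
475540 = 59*8060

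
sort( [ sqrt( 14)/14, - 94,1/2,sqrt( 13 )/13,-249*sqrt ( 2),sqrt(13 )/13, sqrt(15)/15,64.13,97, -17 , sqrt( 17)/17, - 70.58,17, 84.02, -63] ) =[ - 249 * sqrt( 2 ),-94,-70.58, - 63, - 17 , sqrt(17)/17, sqrt( 15) /15,sqrt( 14)/14,sqrt (13 ) /13,sqrt ( 13)/13,1/2, 17,64.13,84.02,97]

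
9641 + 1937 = 11578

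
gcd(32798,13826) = 62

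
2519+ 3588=6107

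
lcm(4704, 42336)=42336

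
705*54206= 38215230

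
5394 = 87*62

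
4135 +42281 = 46416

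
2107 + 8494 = 10601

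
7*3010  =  21070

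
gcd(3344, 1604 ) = 4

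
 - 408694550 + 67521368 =- 341173182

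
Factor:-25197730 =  - 2^1*5^1*31^1* 81283^1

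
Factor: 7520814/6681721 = 2^1*3^2*7^2*8527^1 * 6681721^ ( - 1) 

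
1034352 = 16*64647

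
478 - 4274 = -3796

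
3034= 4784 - 1750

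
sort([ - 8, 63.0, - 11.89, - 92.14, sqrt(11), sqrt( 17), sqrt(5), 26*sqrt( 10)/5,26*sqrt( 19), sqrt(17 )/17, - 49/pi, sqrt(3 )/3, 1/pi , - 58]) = [  -  92.14, - 58, - 49/pi,-11.89, - 8, sqrt( 17)/17,1/pi,sqrt( 3)/3,sqrt(5), sqrt( 11), sqrt( 17),  26*sqrt(10) /5,63.0, 26*sqrt( 19 )] 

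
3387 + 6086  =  9473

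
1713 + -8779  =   - 7066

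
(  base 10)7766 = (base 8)17126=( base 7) 31433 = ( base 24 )DBE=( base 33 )74B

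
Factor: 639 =3^2 * 71^1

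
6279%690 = 69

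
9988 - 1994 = 7994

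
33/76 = 33/76 = 0.43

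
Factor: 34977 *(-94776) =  - 2^3*3^2*11^1* 89^1*131^1*359^1 = - 3314980152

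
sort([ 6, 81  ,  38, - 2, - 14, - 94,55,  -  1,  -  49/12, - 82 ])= [ - 94,- 82,  -  14, - 49/12  ,  -  2,  -  1,6,38,55,81 ] 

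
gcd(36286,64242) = 2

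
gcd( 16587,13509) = 171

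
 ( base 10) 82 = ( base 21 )3J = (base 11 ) 75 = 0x52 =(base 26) 34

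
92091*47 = 4328277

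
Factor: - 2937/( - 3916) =3/4= 2^ ( - 2) * 3^1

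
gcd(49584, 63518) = 2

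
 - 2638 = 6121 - 8759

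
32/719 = 32/719  =  0.04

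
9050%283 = 277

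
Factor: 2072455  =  5^1*7^2 * 11^1*769^1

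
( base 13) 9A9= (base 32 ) 1JS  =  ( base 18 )524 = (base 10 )1660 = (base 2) 11001111100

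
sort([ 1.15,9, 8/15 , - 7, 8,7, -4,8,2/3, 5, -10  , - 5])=[ -10, - 7, - 5, - 4, 8/15,2/3,1.15,5,7,8,8,9 ] 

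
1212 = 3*404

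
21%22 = 21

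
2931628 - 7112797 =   -  4181169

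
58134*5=290670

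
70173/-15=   -4679 + 4/5 = - 4678.20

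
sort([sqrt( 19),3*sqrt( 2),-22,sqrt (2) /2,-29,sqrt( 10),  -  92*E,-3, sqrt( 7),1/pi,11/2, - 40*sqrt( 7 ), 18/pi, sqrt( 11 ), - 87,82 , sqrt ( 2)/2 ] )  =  [ - 92*E, -40*sqrt( 7) , - 87,  -  29, - 22, - 3 , 1/pi,sqrt (2) /2,sqrt( 2)/2 , sqrt ( 7 ), sqrt(10),  sqrt ( 11) , 3*sqrt( 2 ),sqrt( 19 ),11/2,18/pi,82]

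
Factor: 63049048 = 2^3*101^1 * 78031^1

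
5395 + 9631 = 15026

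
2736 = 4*684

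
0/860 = 0 = 0.00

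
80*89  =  7120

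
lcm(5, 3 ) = 15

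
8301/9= 922 + 1/3  =  922.33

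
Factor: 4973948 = 2^2 * 7^1*349^1 *509^1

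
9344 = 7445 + 1899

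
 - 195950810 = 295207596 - 491158406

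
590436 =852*693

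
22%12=10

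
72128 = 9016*8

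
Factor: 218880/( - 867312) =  - 2^4*5^1*317^(- 1 ) = - 80/317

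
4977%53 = 48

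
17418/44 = 395 + 19/22= 395.86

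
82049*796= 65311004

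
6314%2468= 1378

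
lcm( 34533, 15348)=138132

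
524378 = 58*9041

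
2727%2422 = 305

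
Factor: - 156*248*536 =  - 2^8*3^1*13^1*31^1* 67^1 = -  20736768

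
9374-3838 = 5536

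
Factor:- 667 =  - 23^1*29^1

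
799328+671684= 1471012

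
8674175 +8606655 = 17280830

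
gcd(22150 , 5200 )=50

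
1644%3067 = 1644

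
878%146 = 2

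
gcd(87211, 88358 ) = 1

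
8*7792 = 62336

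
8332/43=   193 + 33/43 = 193.77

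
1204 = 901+303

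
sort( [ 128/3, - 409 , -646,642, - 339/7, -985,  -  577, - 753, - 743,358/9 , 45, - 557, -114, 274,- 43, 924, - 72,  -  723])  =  [ - 985, - 753,-743 , - 723, - 646,-577, - 557,-409, - 114,  -  72,-339/7,-43,358/9, 128/3, 45,274 , 642, 924]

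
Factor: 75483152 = 2^4 * 839^1 * 5623^1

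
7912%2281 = 1069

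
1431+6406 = 7837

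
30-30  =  0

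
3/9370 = 3/9370 = 0.00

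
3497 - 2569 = 928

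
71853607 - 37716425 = 34137182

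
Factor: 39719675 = 5^2*149^1*10663^1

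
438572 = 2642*166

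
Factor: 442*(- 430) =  - 2^2*5^1 * 13^1*17^1 * 43^1 = - 190060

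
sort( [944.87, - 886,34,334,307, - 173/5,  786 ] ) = [ - 886,-173/5, 34, 307,334, 786,944.87]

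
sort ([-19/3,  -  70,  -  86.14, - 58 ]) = [ - 86.14, - 70,-58 ,-19/3 ] 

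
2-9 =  - 7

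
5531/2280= 5531/2280= 2.43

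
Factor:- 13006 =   -  2^1 * 7^1*929^1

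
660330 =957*690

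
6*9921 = 59526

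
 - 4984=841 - 5825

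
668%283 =102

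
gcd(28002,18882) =6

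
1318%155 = 78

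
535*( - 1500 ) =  - 802500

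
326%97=35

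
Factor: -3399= - 3^1 * 11^1*103^1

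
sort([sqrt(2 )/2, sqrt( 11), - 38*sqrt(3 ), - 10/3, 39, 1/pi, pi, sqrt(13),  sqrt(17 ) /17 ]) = [ - 38*sqrt( 3), - 10/3,sqrt( 17 )/17, 1/pi, sqrt( 2) /2, pi, sqrt(11),sqrt( 13 ),39 ]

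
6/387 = 2/129  =  0.02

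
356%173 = 10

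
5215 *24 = 125160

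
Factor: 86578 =2^1*73^1*  593^1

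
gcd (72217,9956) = 1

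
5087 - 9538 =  - 4451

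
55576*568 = 31567168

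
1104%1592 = 1104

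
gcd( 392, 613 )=1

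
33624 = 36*934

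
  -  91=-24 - 67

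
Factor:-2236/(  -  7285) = 2^2  *5^( - 1 )*13^1*31^( - 1)*43^1 * 47^( - 1 )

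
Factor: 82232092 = 2^2 *241^1 * 85303^1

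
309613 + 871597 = 1181210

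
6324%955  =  594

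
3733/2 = 1866 + 1/2 = 1866.50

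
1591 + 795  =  2386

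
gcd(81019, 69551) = 1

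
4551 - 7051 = -2500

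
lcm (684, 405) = 30780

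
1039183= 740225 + 298958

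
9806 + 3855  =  13661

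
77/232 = 77/232= 0.33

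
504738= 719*702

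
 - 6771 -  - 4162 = -2609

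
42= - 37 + 79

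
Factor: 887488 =2^6 * 7^2*283^1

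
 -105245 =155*( - 679 )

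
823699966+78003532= 901703498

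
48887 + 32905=81792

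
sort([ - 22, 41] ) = [ - 22, 41] 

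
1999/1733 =1999/1733= 1.15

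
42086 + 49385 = 91471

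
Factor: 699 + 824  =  1523 = 1523^1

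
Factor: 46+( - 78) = -2^5 = - 32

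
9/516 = 3/172 = 0.02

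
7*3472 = 24304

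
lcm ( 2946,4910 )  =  14730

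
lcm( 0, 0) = 0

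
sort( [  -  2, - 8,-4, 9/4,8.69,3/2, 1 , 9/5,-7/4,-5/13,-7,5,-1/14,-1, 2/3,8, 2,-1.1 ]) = [-8, - 7, - 4,- 2, - 7/4, - 1.1  , - 1 ,-5/13, - 1/14, 2/3, 1,3/2,9/5,2, 9/4, 5,8,8.69 ]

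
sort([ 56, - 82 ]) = [ - 82,  56] 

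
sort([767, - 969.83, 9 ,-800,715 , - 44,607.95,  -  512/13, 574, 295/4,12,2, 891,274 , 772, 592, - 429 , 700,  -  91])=[ - 969.83 ,  -  800 , - 429, - 91, - 44 , - 512/13, 2, 9,12, 295/4,274, 574, 592, 607.95, 700 , 715, 767,772,891] 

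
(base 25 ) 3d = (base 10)88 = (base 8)130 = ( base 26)3a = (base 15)5d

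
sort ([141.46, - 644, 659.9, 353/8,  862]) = [ - 644,353/8,141.46, 659.9,862 ] 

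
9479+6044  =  15523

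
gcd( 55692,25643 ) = 1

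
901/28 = 32 +5/28 = 32.18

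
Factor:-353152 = -2^7*31^1 * 89^1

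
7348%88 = 44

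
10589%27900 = 10589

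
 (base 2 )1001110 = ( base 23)39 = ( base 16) 4E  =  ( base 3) 2220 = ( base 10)78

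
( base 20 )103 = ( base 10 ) 403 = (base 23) hc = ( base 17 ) 16C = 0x193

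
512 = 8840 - 8328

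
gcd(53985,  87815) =5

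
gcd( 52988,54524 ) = 4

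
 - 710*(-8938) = 6345980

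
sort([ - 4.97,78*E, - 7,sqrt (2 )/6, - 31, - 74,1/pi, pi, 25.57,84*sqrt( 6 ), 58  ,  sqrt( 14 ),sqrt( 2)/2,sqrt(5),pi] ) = [-74, - 31, - 7, - 4.97,sqrt( 2)/6,  1/pi , sqrt( 2)/2,sqrt( 5 ), pi,pi,sqrt(14 ),25.57, 58,84*sqrt( 6), 78*E] 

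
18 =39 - 21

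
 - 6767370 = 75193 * ( - 90)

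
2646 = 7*378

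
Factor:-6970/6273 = -2^1*3^ (-2) * 5^1 = - 10/9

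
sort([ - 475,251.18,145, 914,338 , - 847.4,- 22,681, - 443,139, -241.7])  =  [-847.4, - 475, - 443,-241.7, -22,139,145 , 251.18,338,681, 914] 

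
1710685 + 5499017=7209702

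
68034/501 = 22678/167 = 135.80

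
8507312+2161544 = 10668856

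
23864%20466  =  3398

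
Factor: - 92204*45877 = - 2^2* 7^1 *13^1 * 37^1* 89^1*3529^1 = - 4230042908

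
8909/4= 8909/4 = 2227.25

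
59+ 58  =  117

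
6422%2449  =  1524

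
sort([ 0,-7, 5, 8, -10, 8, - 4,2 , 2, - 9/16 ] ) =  [ - 10 ,-7, - 4, - 9/16, 0, 2, 2, 5,8,8 ] 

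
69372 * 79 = 5480388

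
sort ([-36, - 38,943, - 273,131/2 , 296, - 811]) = [ - 811  ,-273,-38, -36,131/2,296, 943] 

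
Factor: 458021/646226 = 2^( - 1)*7^(-1 )*31^( - 1)*71^1*1489^ (  -  1)*6451^1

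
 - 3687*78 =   -  287586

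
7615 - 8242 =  - 627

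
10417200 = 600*17362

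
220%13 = 12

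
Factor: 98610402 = 2^1*3^1 * 11^2 * 37^1*3671^1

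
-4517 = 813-5330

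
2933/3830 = 2933/3830  =  0.77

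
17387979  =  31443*553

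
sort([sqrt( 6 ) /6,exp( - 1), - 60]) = [-60, exp( - 1),sqrt(6 ) /6]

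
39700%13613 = 12474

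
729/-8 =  - 92  +  7/8 = -91.12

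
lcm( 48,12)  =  48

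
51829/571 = 51829/571 = 90.77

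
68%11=2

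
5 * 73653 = 368265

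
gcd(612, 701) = 1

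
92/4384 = 23/1096 = 0.02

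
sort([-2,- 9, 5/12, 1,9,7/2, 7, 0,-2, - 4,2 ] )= [  -  9, - 4,- 2, - 2, 0, 5/12, 1, 2, 7/2, 7, 9 ]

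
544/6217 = 544/6217 =0.09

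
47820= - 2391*(-20)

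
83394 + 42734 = 126128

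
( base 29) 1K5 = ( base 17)4ff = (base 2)10110010010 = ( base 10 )1426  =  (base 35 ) 15Q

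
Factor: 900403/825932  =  2^( - 2)*7^1*128629^1*206483^( - 1)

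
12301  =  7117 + 5184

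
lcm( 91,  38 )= 3458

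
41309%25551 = 15758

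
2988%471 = 162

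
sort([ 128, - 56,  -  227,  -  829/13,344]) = [-227,- 829/13, - 56 , 128,344]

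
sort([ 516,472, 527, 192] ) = [ 192,472, 516,  527]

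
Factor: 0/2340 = 0 = 0^1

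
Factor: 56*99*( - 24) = - 2^6 * 3^3*7^1*11^1 = - 133056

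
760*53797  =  40885720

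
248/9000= 31/1125 = 0.03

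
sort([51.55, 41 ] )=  [41,51.55]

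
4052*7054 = 28582808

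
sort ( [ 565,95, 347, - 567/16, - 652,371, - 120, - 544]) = [ - 652, - 544, - 120, - 567/16,95,347,371 , 565 ] 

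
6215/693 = 565/63 = 8.97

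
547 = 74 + 473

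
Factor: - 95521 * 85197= - 8138102637 = - 3^1 *7^1 * 59^1*1619^1*4057^1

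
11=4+7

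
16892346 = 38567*438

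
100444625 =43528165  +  56916460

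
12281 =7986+4295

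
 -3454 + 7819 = 4365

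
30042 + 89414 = 119456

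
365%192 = 173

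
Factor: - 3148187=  - 7^1*449741^1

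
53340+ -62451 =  - 9111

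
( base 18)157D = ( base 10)7591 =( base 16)1da7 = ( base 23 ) e81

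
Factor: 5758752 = 2^5*3^1*223^1 *269^1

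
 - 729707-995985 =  - 1725692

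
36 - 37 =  - 1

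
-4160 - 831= - 4991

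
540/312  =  45/26 = 1.73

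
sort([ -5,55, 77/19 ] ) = [ - 5,77/19,55]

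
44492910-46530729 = -2037819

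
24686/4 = 12343/2 = 6171.50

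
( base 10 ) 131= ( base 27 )4N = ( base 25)56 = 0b10000011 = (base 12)AB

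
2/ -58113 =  - 2/58113 = - 0.00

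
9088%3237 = 2614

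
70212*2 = 140424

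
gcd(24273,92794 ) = 1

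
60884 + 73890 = 134774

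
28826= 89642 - 60816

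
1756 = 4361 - 2605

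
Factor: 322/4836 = 2^ ( - 1)*3^(  -  1)*7^1 * 13^ ( - 1 )*23^1*31^(-1) = 161/2418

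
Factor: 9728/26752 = 4/11 = 2^2*11^ ( - 1)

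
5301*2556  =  13549356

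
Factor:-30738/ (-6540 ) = 47/10 = 2^( - 1 )*  5^( - 1 )*47^1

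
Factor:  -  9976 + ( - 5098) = -15074 = - 2^1*7537^1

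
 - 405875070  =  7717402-413592472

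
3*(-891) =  - 2673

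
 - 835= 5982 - 6817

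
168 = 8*21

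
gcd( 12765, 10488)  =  69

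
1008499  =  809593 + 198906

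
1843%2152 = 1843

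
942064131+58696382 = 1000760513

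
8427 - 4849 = 3578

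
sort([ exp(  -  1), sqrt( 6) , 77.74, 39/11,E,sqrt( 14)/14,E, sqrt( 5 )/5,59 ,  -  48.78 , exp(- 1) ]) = [-48.78 , sqrt (14) /14, exp(-1 ),exp ( - 1),sqrt( 5) /5,sqrt( 6), E, E, 39/11, 59, 77.74] 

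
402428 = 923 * 436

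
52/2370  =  26/1185 =0.02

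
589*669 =394041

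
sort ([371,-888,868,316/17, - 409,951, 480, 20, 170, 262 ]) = [ -888,-409,316/17,  20, 170, 262, 371  ,  480,868, 951 ]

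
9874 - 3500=6374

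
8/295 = 8/295= 0.03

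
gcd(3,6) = 3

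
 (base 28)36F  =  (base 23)4i5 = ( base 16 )9e7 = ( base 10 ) 2535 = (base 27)3co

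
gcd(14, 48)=2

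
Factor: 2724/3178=2^1*3^1 * 7^(-1 )  =  6/7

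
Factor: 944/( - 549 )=  -  2^4 *3^(-2)*59^1*61^( - 1)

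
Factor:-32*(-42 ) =1344=2^6*3^1*7^1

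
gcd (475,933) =1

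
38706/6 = 6451 = 6451.00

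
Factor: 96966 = 2^1*3^2*5387^1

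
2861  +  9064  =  11925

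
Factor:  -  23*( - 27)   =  621 = 3^3*23^1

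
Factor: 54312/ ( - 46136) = -93/79 = - 3^1 *31^1*79^( - 1)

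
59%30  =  29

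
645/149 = 4  +  49/149 = 4.33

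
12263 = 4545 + 7718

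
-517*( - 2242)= 1159114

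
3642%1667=308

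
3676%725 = 51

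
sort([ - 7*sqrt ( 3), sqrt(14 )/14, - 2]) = [ - 7* sqrt( 3), - 2, sqrt(14)/14]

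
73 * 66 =4818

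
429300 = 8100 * 53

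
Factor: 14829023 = 11^1*43^1*107^1*293^1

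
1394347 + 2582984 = 3977331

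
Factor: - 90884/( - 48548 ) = 53^( - 1)*229^ ( -1 )*22721^1 = 22721/12137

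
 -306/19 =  - 17 + 17/19= - 16.11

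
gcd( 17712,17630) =82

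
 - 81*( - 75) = 6075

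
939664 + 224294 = 1163958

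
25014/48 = 4169/8=521.12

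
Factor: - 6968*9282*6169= - 398992264944 = - 2^4 *3^1*7^1*13^2*17^1*31^1*67^1*199^1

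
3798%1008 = 774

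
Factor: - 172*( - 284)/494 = 24424/247 = 2^3 * 13^ ( -1)*19^( - 1)*43^1 * 71^1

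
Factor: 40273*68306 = 2^1*7^2*17^2 * 23^1*41^1*103^1 = 2750887538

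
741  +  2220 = 2961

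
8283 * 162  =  1341846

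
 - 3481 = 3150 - 6631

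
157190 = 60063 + 97127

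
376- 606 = - 230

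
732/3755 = 732/3755 = 0.19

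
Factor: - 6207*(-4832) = 29992224 = 2^5*3^1*151^1*2069^1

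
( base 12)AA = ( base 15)8A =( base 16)82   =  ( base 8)202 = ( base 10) 130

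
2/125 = 2/125= 0.02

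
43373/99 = 3943/9 = 438.11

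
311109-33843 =277266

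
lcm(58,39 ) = 2262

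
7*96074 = 672518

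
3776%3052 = 724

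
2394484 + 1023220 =3417704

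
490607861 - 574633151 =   -  84025290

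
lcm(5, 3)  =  15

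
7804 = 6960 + 844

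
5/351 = 5/351 = 0.01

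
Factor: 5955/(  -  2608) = - 2^ ( - 4)* 3^1*5^1*163^( - 1)*397^1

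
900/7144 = 225/1786 = 0.13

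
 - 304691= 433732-738423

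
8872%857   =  302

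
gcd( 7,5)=1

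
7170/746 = 3585/373= 9.61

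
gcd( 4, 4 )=4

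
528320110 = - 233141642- - 761461752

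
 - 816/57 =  - 15  +  13/19 = - 14.32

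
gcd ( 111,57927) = 3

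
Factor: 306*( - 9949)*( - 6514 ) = 19831182516 = 2^2* 3^2* 17^1*3257^1*9949^1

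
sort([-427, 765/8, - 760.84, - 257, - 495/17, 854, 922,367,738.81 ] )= [ - 760.84 , - 427, - 257,-495/17,765/8,367,738.81,854,922]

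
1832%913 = 6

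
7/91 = 1/13  =  0.08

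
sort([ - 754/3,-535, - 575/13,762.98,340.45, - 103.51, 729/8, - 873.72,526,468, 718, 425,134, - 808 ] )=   [ - 873.72,-808, - 535, - 754/3, - 103.51, - 575/13,729/8, 134 , 340.45, 425, 468,526, 718,  762.98]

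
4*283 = 1132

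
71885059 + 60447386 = 132332445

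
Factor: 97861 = 97861^1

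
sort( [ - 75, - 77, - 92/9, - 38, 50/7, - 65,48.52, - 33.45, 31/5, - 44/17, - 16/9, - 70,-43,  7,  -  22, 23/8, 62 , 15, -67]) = [ - 77, - 75, - 70,-67, - 65, - 43,  -  38, -33.45 , - 22 , - 92/9, - 44/17,-16/9,23/8, 31/5,  7 , 50/7 , 15,  48.52, 62]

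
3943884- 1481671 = 2462213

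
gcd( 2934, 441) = 9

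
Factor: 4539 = 3^1*17^1*89^1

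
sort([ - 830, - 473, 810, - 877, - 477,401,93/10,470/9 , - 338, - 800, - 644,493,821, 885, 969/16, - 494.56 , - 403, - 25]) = [-877, - 830, - 800,-644, - 494.56 , - 477,- 473,  -  403, - 338,-25, 93/10,470/9,969/16, 401, 493, 810, 821,885 ] 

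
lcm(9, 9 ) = 9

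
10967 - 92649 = -81682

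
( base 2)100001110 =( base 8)416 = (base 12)1A6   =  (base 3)101000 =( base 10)270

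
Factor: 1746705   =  3^1 * 5^1*116447^1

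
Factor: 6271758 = 2^1*3^2*348431^1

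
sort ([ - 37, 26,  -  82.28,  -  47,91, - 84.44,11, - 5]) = [ - 84.44,- 82.28, - 47, - 37,-5,  11,26,91]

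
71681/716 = 71681/716=   100.11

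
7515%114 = 105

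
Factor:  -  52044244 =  - 2^2 * 7^1* 157^1 * 11839^1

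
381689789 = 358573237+23116552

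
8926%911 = 727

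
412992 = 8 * 51624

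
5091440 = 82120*62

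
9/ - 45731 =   -  9/45731 =- 0.00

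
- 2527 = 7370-9897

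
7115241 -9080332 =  - 1965091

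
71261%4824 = 3725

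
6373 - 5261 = 1112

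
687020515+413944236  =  1100964751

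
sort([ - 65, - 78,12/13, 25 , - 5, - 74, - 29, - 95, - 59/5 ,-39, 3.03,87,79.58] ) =[ - 95, - 78, - 74, - 65, - 39,  -  29, - 59/5,- 5, 12/13, 3.03, 25, 79.58 , 87 ] 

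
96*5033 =483168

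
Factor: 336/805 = 2^4*3^1 * 5^( - 1 )*23^( -1)=48/115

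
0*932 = 0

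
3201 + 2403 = 5604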